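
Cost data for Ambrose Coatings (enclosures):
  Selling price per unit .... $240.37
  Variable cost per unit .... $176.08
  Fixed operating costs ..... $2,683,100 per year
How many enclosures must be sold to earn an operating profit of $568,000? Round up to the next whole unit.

50,570 enclosures

Unit CM = price − variable cost = $240.37 − $176.08 = $64.29.
Need Q such that Q × $64.29 − $2,683,100 = $568,000, i.e. Q = $3,251,100 / $64.29 = 50,569.30 → 50,570.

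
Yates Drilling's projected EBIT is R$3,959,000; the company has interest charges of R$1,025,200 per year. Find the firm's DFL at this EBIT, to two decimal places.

Interest = R$1,025,200.00.
DFL = EBIT ÷ (EBIT − I) = R$3,959,000 ÷ (R$3,959,000 − R$1,025,200.00) = R$3,959,000 ÷ R$2,933,800.00 = 1.3494.

1.35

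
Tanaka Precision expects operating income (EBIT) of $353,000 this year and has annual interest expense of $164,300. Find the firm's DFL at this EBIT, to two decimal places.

1.87

Interest = $164,300.00.
DFL = EBIT ÷ (EBIT − I) = $353,000 ÷ ($353,000 − $164,300.00) = $353,000 ÷ $188,700.00 = 1.8707.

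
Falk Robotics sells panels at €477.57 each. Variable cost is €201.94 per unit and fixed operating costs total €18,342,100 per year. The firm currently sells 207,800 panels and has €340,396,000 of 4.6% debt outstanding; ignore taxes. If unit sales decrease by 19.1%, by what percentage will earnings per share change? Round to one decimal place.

At 207,800 units, contribution = 207,800 × €275.63 = €57,275,914.00.
Operating income = contribution − fixed costs = €57,275,914.00 − €18,342,100 = €38,933,814.00.
After interest of €15,658,216.00, pre-tax earnings = €23,275,598.00.
Degree of combined leverage = contribution ÷ (EBIT − I) = €57,275,914.00 ÷ €23,275,598.00 = 2.4608.
EPS therefore changes by 2.4608 × (-19.1%) = -47.0%.

-47.0%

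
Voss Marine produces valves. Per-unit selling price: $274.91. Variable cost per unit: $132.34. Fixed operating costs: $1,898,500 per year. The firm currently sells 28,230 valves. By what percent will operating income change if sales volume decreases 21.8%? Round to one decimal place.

Contribution at this volume is 28,230 × $142.57 = $4,024,751.10.
EBIT = $4,024,751.10 − $1,898,500 = $2,126,251.10.
Degree of operating leverage = $4,024,751.10 / $2,126,251.10 = 1.8929.
So EBIT moves 1.8929 × (-21.8%) = -41.3%.

-41.3%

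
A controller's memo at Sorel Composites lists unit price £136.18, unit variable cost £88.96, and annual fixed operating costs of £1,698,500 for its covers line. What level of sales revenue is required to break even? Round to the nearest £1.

CM per unit = £136.18 − £88.96 = £47.22; CM ratio = £47.22 / £136.18 = 0.3467.
Break-even revenue = fixed costs × price ÷ CM = £1,698,500 × £136.18 ÷ £47.22 = £4,898,385.

£4,898,385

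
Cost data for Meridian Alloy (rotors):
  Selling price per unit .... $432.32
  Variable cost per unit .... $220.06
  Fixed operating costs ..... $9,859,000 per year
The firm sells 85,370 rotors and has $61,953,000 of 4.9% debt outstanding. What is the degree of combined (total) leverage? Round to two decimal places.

3.47

Total contribution margin = 85,370 × $212.26 = $18,120,636.20.
Operating income = contribution − fixed costs = $18,120,636.20 − $9,859,000 = $8,261,636.20. Interest = $3,035,697.00, so EBIT − I = $5,225,939.20.
Degree of total leverage = total CM / (EBIT − interest) = $18,120,636.20 / $5,225,939.20 = 3.4674.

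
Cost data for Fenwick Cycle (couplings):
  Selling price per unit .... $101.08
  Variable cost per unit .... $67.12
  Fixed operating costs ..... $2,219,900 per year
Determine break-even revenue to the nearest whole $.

Contribution margin per unit = $101.08 − $67.12 = $33.96, a CM ratio of $33.96 ÷ $101.08 = 0.3360.
Break-even sales = FC ÷ CM ratio = $2,219,900 × $101.08 / $33.96 = $6,607,406.

$6,607,406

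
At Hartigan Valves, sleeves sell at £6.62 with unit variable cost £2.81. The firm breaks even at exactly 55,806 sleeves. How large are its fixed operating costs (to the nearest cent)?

Unit CM = price − variable cost = £6.62 − £2.81 = £3.81.
Fixed costs = break-even units × CM = 55,806 × £3.81 = £212,620.86.

£212,620.86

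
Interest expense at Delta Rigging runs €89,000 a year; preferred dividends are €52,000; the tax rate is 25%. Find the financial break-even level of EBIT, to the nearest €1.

€158,333

Grossing the preferred dividend up to pre-tax terms: €52,000 / (1 − 0.25) = €69,333.33.
Financial break-even EBIT = interest + D_p ÷ (1 − t) = €89,000 + €69,333.33 = €158,333.33.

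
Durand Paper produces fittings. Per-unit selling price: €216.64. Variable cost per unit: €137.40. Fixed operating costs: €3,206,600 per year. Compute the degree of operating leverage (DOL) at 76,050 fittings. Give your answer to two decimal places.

Contribution at this volume is 76,050 × €79.24 = €6,026,202.00.
EBIT = €6,026,202.00 − €3,206,600 = €2,819,602.00.
DOL = contribution ÷ EBIT = €6,026,202.00 ÷ €2,819,602.00 = 2.1373.

2.14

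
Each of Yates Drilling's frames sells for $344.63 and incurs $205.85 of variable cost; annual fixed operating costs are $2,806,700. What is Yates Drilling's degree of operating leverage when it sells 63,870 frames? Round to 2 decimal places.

Total contribution margin = 63,870 × $138.78 = $8,863,878.60.
EBIT = $8,863,878.60 − $2,806,700 = $6,057,178.60.
DOL = contribution ÷ EBIT = $8,863,878.60 ÷ $6,057,178.60 = 1.4634.

1.46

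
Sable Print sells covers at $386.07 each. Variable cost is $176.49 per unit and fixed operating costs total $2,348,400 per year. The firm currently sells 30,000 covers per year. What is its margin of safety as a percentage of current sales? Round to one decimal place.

62.6%

Each unit contributes $386.07 − $176.49 = $209.58. Break-even units = $2,348,400 ÷ $209.58 = 11,205.27; break-even revenue = 11,205.27 × $386.07 = $4,326,017.69.
Current sales = 30,000 × $386.07 = $11,582,100.00.
Margin of safety = ($11,582,100.00 − $4,326,017.69) ÷ $11,582,100.00 = 62.6%.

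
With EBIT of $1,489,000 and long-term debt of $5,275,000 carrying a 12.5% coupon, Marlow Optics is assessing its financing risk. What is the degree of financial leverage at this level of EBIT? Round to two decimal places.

1.79

Interest = $659,375.00.
DFL = EBIT ÷ (EBIT − I) = $1,489,000 ÷ ($1,489,000 − $659,375.00) = $1,489,000 ÷ $829,625.00 = 1.7948.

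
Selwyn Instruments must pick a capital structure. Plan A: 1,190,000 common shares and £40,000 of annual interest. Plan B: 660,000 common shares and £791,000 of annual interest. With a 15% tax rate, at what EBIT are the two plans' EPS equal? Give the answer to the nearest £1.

£1,726,208

Set EPS_A = EPS_B: (EBIT − £40,000)(1 − 0.15) ÷ 1,190,000 = (EBIT − £791,000)(1 − 0.15) ÷ 660,000.
The (1 − t) factor cancels: (EBIT − 40,000) × 660,000 = (EBIT − 791,000) × 1,190,000.
Solving, EBIT = (791,000·1,190,000 − 40,000·660,000) / (1,190,000 − 660,000) = 914,890,000,000 / 530,000 = 1,726,207.55.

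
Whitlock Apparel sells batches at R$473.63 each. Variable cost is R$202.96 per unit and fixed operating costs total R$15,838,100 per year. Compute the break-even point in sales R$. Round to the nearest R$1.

CM per unit = R$473.63 − R$202.96 = R$270.67; CM ratio = R$270.67 / R$473.63 = 0.5715.
Break-even revenue = fixed costs × price ÷ CM = R$15,838,100 × R$473.63 ÷ R$270.67 = R$27,714,188.

R$27,714,188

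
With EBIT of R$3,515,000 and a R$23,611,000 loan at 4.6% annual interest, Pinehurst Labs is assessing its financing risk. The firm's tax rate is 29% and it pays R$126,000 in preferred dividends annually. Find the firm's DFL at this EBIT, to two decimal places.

1.56

Interest = R$1,086,106.00.
Preferred dividends grossed up pre-tax: R$126,000 / (1 − 0.29) = R$177,464.79.
DFL = EBIT ÷ [EBIT − I − D_p/(1−t)] = R$3,515,000 ÷ [R$3,515,000 − R$1,086,106.00 − R$177,464.79] = R$3,515,000 ÷ R$2,251,429.21 = 1.5612.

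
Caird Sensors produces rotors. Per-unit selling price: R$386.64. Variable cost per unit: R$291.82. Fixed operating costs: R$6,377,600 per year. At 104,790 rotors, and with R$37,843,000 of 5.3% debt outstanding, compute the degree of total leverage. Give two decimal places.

6.40

Total contribution margin = 104,790 × R$94.82 = R$9,936,187.80.
Subtracting fixed costs: EBIT = R$9,936,187.80 − R$6,377,600 = R$3,558,587.80. Interest = R$2,005,679.00.
DOL = R$9,936,187.80 ÷ R$3,558,587.80 = 2.7922; DFL = R$3,558,587.80 ÷ R$1,552,908.80 = 2.2916.
DCL = DOL × DFL = 2.7922 × 2.2916 = 6.3986.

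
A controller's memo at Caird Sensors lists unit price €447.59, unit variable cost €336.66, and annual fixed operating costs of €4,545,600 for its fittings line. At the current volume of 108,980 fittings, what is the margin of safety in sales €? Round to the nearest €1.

€30,437,376

Each unit contributes €447.59 − €336.66 = €110.93. Break-even units = €4,545,600 ÷ €110.93 = 40,977.19; break-even revenue = 40,977.19 × €447.59 = €18,340,981.74.
Current sales = 108,980 × €447.59 = €48,778,358.20.
Margin of safety = €48,778,358.20 − €18,340,981.74 = €30,437,376.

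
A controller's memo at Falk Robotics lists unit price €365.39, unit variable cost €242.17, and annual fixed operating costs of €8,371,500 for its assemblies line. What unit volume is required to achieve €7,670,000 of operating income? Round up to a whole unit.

Each unit contributes €365.39 − €242.17 = €123.22.
Need Q such that Q × €123.22 − €8,371,500 = €7,670,000, i.e. Q = €16,041,500 / €123.22 = 130,185.85 → 130,186.

130,186 assemblies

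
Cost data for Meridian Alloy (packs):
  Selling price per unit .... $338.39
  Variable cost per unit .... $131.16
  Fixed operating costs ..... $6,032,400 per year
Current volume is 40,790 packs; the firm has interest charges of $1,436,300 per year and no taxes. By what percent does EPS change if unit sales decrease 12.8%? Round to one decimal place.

-109.9%

Total contribution margin = 40,790 × $207.23 = $8,452,911.70.
Subtracting fixed costs: EBIT = $8,452,911.70 − $6,032,400 = $2,420,511.70.
After interest of $1,436,300.00, pre-tax earnings = $984,211.70.
Degree of combined leverage = contribution ÷ (EBIT − I) = $8,452,911.70 ÷ $984,211.70 = 8.5885.
%ΔEPS = DCL × %ΔSales = 8.5885 × -12.8% = -109.9%.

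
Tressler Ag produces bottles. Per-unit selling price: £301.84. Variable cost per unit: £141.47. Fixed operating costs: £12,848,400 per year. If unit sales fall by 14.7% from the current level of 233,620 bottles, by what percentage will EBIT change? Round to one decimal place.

-22.4%

Total contribution margin = 233,620 × £160.37 = £37,465,639.40.
Subtracting fixed costs: EBIT = £37,465,639.40 − £12,848,400 = £24,617,239.40.
Degree of operating leverage = £37,465,639.40 / £24,617,239.40 = 1.5219.
%ΔEBIT = DOL × %ΔSales = 1.5219 × -14.7% = -22.4%.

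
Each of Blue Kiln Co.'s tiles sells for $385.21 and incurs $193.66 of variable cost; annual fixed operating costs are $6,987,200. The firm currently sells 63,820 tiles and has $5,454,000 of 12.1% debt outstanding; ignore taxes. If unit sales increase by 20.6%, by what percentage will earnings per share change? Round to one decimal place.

+55.0%

Total contribution margin = 63,820 × $191.55 = $12,224,721.00.
Subtracting fixed costs: EBIT = $12,224,721.00 − $6,987,200 = $5,237,521.00.
After interest of $659,934.00, pre-tax earnings = $4,577,587.00.
DCL = total CM / (EBIT − I) = $12,224,721.00 / $4,577,587.00 = 2.6706.
%ΔEPS = DCL × %ΔSales = 2.6706 × +20.6% = +55.0%.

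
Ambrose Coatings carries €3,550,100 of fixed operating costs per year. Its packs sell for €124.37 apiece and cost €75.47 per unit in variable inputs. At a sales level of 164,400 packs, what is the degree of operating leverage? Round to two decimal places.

1.79

Total contribution margin = 164,400 × €48.90 = €8,039,160.00.
Operating income = contribution − fixed costs = €8,039,160.00 − €3,550,100 = €4,489,060.00.
DOL = contribution ÷ EBIT = €8,039,160.00 ÷ €4,489,060.00 = 1.7908.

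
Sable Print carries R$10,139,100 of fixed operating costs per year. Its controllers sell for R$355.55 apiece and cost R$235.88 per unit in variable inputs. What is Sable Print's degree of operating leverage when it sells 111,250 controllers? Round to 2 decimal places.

4.19

At 111,250 units, contribution = 111,250 × R$119.67 = R$13,313,287.50.
Operating income = contribution − fixed costs = R$13,313,287.50 − R$10,139,100 = R$3,174,187.50.
Degree of operating leverage = R$13,313,287.50 / R$3,174,187.50 = 4.1942.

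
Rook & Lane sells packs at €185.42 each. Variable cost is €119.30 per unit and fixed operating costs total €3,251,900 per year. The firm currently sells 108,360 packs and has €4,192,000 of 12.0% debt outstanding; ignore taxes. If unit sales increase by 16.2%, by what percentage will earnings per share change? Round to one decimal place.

+34.0%

Total contribution margin = 108,360 × €66.12 = €7,164,763.20.
Subtracting fixed costs: EBIT = €7,164,763.20 − €3,251,900 = €3,912,863.20.
After interest of €503,040.00, pre-tax earnings = €3,409,823.20.
Degree of combined leverage = contribution ÷ (EBIT − I) = €7,164,763.20 ÷ €3,409,823.20 = 2.1012.
EPS therefore changes by 2.1012 × (+16.2%) = +34.0%.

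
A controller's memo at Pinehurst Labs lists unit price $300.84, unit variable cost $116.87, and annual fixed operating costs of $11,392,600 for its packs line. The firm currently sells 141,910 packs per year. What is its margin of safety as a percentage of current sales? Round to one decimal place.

56.4%

Each unit contributes $300.84 − $116.87 = $183.97. Break-even units = $11,392,600 ÷ $183.97 = 61,926.40; break-even revenue = 61,926.40 × $300.84 = $18,629,938.49.
Current sales = 141,910 × $300.84 = $42,692,204.40.
Margin of safety = ($42,692,204.40 − $18,629,938.49) ÷ $42,692,204.40 = 56.4%.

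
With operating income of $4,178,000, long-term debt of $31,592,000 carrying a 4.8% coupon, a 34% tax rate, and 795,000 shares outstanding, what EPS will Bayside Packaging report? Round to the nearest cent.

$2.21

Interest = $1,516,416.00, so EBT = $4,178,000 − $1,516,416.00 = $2,661,584.00.
Net income = $2,661,584.00 × (1 − 0.34) = $1,756,645.44.
EPS = $1,756,645.44 ÷ 795,000 = $2.21.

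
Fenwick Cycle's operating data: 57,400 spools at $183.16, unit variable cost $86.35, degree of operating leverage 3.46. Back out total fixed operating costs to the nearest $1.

Contribution at this volume is 57,400 × $96.81 = $5,556,894.00.
DOL = contribution / EBIT, so EBIT = $5,556,894.00 / 3.46 = $1,606,038.73.
And FC = contribution − EBIT = $5,556,894.00 − $1,606,038.73 = $3,950,855.

$3,950,855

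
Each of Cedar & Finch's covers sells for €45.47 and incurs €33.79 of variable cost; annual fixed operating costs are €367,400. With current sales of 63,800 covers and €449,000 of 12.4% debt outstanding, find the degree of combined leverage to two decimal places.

Contribution at this volume is 63,800 × €11.68 = €745,184.00.
EBIT = €745,184.00 − €367,400 = €377,784.00. Interest = €55,676.00.
DOL = €745,184.00 ÷ €377,784.00 = 1.9725; DFL = €377,784.00 ÷ €322,108.00 = 1.1728.
DCL = DOL × DFL = 1.9725 × 1.1728 = 2.3133.

2.31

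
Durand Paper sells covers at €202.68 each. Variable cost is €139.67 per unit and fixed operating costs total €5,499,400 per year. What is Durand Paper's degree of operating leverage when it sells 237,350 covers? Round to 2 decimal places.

Total contribution margin = 237,350 × €63.01 = €14,955,423.50.
Operating income = contribution − fixed costs = €14,955,423.50 − €5,499,400 = €9,456,023.50.
So DOL = total CM / EBIT = €14,955,423.50 / €9,456,023.50 = 1.5816.

1.58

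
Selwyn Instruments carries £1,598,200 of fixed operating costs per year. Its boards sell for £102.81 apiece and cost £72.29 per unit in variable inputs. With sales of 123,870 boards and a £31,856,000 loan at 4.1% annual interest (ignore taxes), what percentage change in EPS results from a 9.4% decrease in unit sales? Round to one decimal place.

Contribution at this volume is 123,870 × £30.52 = £3,780,512.40.
Subtracting fixed costs: EBIT = £3,780,512.40 − £1,598,200 = £2,182,312.40.
Interest = £1,306,096.00, so EBIT − I = £876,216.40.
DCL = total CM / (EBIT − I) = £3,780,512.40 / £876,216.40 = 4.3146.
EPS therefore changes by 4.3146 × (-9.4%) = -40.6%.

-40.6%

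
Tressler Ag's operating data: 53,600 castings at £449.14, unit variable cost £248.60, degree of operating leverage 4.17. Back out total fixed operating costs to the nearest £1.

Contribution at this volume is 53,600 × £200.54 = £10,748,944.00.
Since DOL = CM ÷ EBIT, EBIT = £10,748,944.00 ÷ 4.17 = £2,577,684.41.
Fixed costs = CM − EBIT = £10,748,944.00 − £2,577,684.41 = £8,171,260.

£8,171,260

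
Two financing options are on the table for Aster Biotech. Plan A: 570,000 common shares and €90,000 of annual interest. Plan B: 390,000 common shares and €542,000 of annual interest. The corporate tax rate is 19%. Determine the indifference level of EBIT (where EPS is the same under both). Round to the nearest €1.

€1,521,333

At indifference, (EBIT − 90,000)(1 − t)/570,000 = (EBIT − 542,000)(1 − t)/390,000.
The (1 − t) factor cancels: (EBIT − 90,000) × 390,000 = (EBIT − 542,000) × 570,000.
Solving, EBIT = (542,000·570,000 − 90,000·390,000) / (570,000 − 390,000) = 273,840,000,000 / 180,000 = 1,521,333.33.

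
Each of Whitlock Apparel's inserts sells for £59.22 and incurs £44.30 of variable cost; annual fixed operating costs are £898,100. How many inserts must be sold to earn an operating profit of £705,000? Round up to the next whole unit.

107,447 inserts

Unit CM = price − variable cost = £59.22 − £44.30 = £14.92.
Need Q such that Q × £14.92 − £898,100 = £705,000, i.e. Q = £1,603,100 / £14.92 = 107,446.38 → 107,447.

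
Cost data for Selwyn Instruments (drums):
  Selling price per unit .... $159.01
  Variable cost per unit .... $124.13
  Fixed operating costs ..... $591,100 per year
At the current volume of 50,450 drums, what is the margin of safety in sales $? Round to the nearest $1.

$5,327,364

Contribution margin per unit = $159.01 − $124.13 = $34.88. Break-even units = $591,100 ÷ $34.88 = 16,946.67; break-even revenue = 16,946.67 × $159.01 = $2,694,690.68.
Current sales = 50,450 × $159.01 = $8,022,054.50.
Margin of safety = $8,022,054.50 − $2,694,690.68 = $5,327,364.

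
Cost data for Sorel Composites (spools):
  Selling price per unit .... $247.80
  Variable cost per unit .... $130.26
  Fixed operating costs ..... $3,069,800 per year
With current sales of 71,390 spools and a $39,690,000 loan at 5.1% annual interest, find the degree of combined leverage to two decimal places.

2.54

At 71,390 units, contribution = 71,390 × $117.54 = $8,391,180.60.
Operating income = contribution − fixed costs = $8,391,180.60 − $3,069,800 = $5,321,380.60. Interest = $2,024,190.00, so EBIT − I = $3,297,190.60.
DCL = contribution ÷ (EBIT − I) = $8,391,180.60 ÷ $3,297,190.60 = 2.5449.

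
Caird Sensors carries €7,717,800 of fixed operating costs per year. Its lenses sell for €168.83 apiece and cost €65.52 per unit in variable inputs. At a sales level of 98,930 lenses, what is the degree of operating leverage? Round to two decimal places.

Contribution at this volume is 98,930 × €103.31 = €10,220,458.30.
EBIT = €10,220,458.30 − €7,717,800 = €2,502,658.30.
So DOL = total CM / EBIT = €10,220,458.30 / €2,502,658.30 = 4.0838.

4.08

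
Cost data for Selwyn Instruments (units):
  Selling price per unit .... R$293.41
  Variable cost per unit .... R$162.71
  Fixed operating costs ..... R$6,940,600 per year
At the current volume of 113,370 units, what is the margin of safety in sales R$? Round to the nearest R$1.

R$17,682,855

Unit CM = price − variable cost = R$293.41 − R$162.71 = R$130.70. Break-even units = R$6,940,600 ÷ R$130.70 = 53,103.29; break-even revenue = 53,103.29 × R$293.41 = R$15,581,036.31.
Current sales = 113,370 × R$293.41 = R$33,263,891.70.
Margin of safety = R$33,263,891.70 − R$15,581,036.31 = R$17,682,855.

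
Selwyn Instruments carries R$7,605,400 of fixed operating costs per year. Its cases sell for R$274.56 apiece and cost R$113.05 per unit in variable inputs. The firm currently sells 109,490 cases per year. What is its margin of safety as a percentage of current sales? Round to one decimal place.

Each unit contributes R$274.56 − R$113.05 = R$161.51. Break-even units = R$7,605,400 ÷ R$161.51 = 47,089.34; break-even revenue = 47,089.34 × R$274.56 = R$12,928,850.37.
Current sales = 109,490 × R$274.56 = R$30,061,574.40.
Margin of safety = (R$30,061,574.40 − R$12,928,850.37) ÷ R$30,061,574.40 = 57.0%.

57.0%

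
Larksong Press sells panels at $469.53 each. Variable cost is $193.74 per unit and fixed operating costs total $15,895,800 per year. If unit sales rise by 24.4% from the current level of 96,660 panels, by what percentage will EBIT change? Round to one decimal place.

Contribution at this volume is 96,660 × $275.79 = $26,657,861.40.
EBIT = $26,657,861.40 − $15,895,800 = $10,762,061.40.
So DOL = total CM / EBIT = $26,657,861.40 / $10,762,061.40 = 2.4770.
So EBIT moves 2.4770 × (+24.4%) = +60.4%.

+60.4%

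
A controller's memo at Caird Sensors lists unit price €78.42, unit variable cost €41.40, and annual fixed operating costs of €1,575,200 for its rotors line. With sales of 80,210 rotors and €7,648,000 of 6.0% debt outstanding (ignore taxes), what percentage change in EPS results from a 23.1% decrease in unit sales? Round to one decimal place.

-73.3%

Contribution at this volume is 80,210 × €37.02 = €2,969,374.20.
EBIT = €2,969,374.20 − €1,575,200 = €1,394,174.20.
After interest of €458,880.00, pre-tax earnings = €935,294.20.
Degree of combined leverage = contribution ÷ (EBIT − I) = €2,969,374.20 ÷ €935,294.20 = 3.1748.
EPS therefore changes by 3.1748 × (-23.1%) = -73.3%.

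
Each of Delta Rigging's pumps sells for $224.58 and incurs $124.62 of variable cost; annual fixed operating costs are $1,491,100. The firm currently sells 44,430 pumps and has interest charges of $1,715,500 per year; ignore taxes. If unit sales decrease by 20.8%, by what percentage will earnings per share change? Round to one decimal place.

-74.8%

Total contribution margin = 44,430 × $99.96 = $4,441,222.80.
EBIT = $4,441,222.80 − $1,491,100 = $2,950,122.80.
After interest of $1,715,500.00, pre-tax earnings = $1,234,622.80.
DCL = total CM / (EBIT − I) = $4,441,222.80 / $1,234,622.80 = 3.5972.
%ΔEPS = DCL × %ΔSales = 3.5972 × -20.8% = -74.8%.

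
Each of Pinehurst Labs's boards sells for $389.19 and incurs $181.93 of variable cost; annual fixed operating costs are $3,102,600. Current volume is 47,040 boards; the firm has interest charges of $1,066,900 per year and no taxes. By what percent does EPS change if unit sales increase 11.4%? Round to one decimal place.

Total contribution margin = 47,040 × $207.26 = $9,749,510.40.
Subtracting fixed costs: EBIT = $9,749,510.40 − $3,102,600 = $6,646,910.40.
Interest = $1,066,900.00, so EBIT − I = $5,580,010.40.
DCL = total CM / (EBIT − I) = $9,749,510.40 / $5,580,010.40 = 1.7472.
EPS therefore changes by 1.7472 × (+11.4%) = +19.9%.

+19.9%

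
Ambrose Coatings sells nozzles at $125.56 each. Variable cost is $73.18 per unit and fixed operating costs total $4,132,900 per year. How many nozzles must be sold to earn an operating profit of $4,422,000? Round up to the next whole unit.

Unit CM = price − variable cost = $125.56 − $73.18 = $52.38.
Required volume = (fixed costs + target profit) ÷ CM = ($4,132,900 + $4,422,000) ÷ $52.38 = 163,323.79, so 163,324 nozzles.

163,324 nozzles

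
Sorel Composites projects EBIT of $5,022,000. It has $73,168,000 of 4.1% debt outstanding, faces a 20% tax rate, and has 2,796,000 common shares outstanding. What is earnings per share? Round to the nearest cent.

$0.58

Pre-tax income = $5,022,000 − $2,999,888.00 = $2,022,112.00.
After tax at 20%: net income = $2,022,112.00 × 0.80 = $1,617,689.60.
Per share: $1,617,689.60 / 2,796,000 shares = $0.58.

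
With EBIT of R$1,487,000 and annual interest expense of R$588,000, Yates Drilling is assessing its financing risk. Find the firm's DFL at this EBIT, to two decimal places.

1.65

Interest = R$588,000.00.
Degree of financial leverage = EBIT / (EBIT − interest) = R$1,487,000 / R$899,000.00 = 1.6541.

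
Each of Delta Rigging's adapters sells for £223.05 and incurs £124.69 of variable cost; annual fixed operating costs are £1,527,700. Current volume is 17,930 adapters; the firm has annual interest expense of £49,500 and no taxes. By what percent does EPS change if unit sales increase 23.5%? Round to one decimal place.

At 17,930 units, contribution = 17,930 × £98.36 = £1,763,594.80.
EBIT = £1,763,594.80 − £1,527,700 = £235,894.80.
After interest of £49,500.00, pre-tax earnings = £186,394.80.
Degree of combined leverage = contribution ÷ (EBIT − I) = £1,763,594.80 ÷ £186,394.80 = 9.4616.
%ΔEPS = DCL × %ΔSales = 9.4616 × +23.5% = +222.3%.

+222.3%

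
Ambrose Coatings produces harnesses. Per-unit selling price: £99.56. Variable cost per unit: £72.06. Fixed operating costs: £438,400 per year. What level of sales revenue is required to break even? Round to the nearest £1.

£1,587,167

Contribution margin per unit = £99.56 − £72.06 = £27.50, a CM ratio of £27.50 ÷ £99.56 = 0.2762.
Break-even revenue = fixed costs × price ÷ CM = £438,400 × £99.56 ÷ £27.50 = £1,587,167.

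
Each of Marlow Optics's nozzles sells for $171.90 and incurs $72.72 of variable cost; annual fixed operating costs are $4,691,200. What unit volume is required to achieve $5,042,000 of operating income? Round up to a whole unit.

Unit CM = price − variable cost = $171.90 − $72.72 = $99.18.
Units = (FC + target) / CM = ($4,691,200 + $5,042,000) / $99.18 = 98,136.72, so 98,137 nozzles.

98,137 nozzles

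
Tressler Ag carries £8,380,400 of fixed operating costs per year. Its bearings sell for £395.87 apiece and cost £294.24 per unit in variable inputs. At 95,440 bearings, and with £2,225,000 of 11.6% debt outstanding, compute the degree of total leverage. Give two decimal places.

Total contribution margin = 95,440 × £101.63 = £9,699,567.20.
Operating income = contribution − fixed costs = £9,699,567.20 − £8,380,400 = £1,319,167.20. Interest = £258,100.00, so EBIT − I = £1,061,067.20.
Degree of total leverage = total CM / (EBIT − interest) = £9,699,567.20 / £1,061,067.20 = 9.1413.

9.14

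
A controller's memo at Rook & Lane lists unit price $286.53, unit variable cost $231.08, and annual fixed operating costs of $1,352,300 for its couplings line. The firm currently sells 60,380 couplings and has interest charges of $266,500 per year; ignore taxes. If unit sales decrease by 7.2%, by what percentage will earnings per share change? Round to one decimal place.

At 60,380 units, contribution = 60,380 × $55.45 = $3,348,071.00.
Subtracting fixed costs: EBIT = $3,348,071.00 − $1,352,300 = $1,995,771.00.
Interest = $266,500.00, so EBIT − I = $1,729,271.00.
Degree of combined leverage = contribution ÷ (EBIT − I) = $3,348,071.00 ÷ $1,729,271.00 = 1.9361.
EPS therefore changes by 1.9361 × (-7.2%) = -13.9%.

-13.9%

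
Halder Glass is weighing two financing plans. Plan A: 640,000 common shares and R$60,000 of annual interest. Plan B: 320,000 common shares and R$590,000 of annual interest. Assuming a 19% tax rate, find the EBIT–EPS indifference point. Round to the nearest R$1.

R$1,120,000

Set EPS_A = EPS_B: (EBIT − R$60,000)(1 − 0.19) ÷ 640,000 = (EBIT − R$590,000)(1 − 0.19) ÷ 320,000.
Cancelling (1 − t) and cross-multiplying: 320,000·(EBIT − 60,000) = 640,000·(EBIT − 590,000).
EBIT × (640,000 − 320,000) = 590,000 × 640,000 − 60,000 × 320,000 = 358,400,000,000, so EBIT = 358,400,000,000 ÷ 320,000 = 1,120,000.00.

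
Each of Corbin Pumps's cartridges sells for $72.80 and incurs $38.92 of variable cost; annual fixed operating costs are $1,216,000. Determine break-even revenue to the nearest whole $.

$2,612,893

CM per unit = $72.80 − $38.92 = $33.88; CM ratio = $33.88 / $72.80 = 0.4654.
Break-even sales = FC ÷ CM ratio = $1,216,000 × $72.80 / $33.88 = $2,612,893.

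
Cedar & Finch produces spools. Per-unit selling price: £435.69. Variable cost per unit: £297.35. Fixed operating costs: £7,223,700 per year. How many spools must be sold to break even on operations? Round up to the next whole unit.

Unit CM = price − variable cost = £435.69 − £297.35 = £138.34.
Break-even Q = £7,223,700 / £138.34 = 52,217.00 → 52,218 spools.

52,218 spools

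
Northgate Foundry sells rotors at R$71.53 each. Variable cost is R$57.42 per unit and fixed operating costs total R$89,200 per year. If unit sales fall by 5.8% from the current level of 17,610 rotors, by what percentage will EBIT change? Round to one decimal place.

-9.0%

At 17,610 units, contribution = 17,610 × R$14.11 = R$248,477.10.
Operating income = contribution − fixed costs = R$248,477.10 − R$89,200 = R$159,277.10.
So DOL = total CM / EBIT = R$248,477.10 / R$159,277.10 = 1.5600.
%ΔEBIT = DOL × %ΔSales = 1.5600 × -5.8% = -9.0%.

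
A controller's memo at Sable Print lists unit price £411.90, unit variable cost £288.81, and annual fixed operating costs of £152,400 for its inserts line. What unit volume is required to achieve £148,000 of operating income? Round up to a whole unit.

2,441 inserts

Contribution margin per unit = £411.90 − £288.81 = £123.09.
Need Q such that Q × £123.09 − £152,400 = £148,000, i.e. Q = £300,400 / £123.09 = 2,440.49 → 2,441.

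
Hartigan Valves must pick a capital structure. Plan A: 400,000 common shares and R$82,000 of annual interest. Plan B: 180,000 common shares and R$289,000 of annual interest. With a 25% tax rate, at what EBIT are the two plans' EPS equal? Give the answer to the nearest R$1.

R$458,364

At indifference, (EBIT − 82,000)(1 − t)/400,000 = (EBIT − 289,000)(1 − t)/180,000.
The (1 − t) factor cancels: (EBIT − 82,000) × 180,000 = (EBIT − 289,000) × 400,000.
EBIT × (400,000 − 180,000) = 289,000 × 400,000 − 82,000 × 180,000 = 100,840,000,000, so EBIT = 100,840,000,000 ÷ 220,000 = 458,363.64.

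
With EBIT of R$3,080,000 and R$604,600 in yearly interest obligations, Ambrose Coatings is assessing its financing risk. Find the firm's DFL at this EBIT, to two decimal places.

Interest = R$604,600.00.
DFL = EBIT ÷ (EBIT − I) = R$3,080,000 ÷ (R$3,080,000 − R$604,600.00) = R$3,080,000 ÷ R$2,475,400.00 = 1.2442.

1.24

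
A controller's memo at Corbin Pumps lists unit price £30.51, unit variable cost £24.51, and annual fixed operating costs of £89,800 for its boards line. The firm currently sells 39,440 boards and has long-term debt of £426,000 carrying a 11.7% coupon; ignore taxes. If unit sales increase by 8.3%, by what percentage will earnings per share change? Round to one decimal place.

Total contribution margin = 39,440 × £6.00 = £236,640.00.
EBIT = £236,640.00 − £89,800 = £146,840.00.
After interest of £49,842.00, pre-tax earnings = £96,998.00.
DCL = total CM / (EBIT − I) = £236,640.00 / £96,998.00 = 2.4396.
%ΔEPS = DCL × %ΔSales = 2.4396 × +8.3% = +20.2%.

+20.2%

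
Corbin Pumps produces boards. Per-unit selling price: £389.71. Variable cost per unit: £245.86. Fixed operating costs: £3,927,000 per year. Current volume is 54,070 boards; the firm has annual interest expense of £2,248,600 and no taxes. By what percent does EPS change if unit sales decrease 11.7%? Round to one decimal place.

Total contribution margin = 54,070 × £143.85 = £7,777,969.50.
EBIT = £7,777,969.50 − £3,927,000 = £3,850,969.50.
Interest = £2,248,600.00, so EBIT − I = £1,602,369.50.
Degree of combined leverage = contribution ÷ (EBIT − I) = £7,777,969.50 ÷ £1,602,369.50 = 4.8540.
EPS therefore changes by 4.8540 × (-11.7%) = -56.8%.

-56.8%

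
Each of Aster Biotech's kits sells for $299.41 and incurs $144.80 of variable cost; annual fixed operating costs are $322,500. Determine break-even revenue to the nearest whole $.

CM per unit = $299.41 − $144.80 = $154.61; CM ratio = $154.61 / $299.41 = 0.5164.
Break-even revenue = fixed costs × price ÷ CM = $322,500 × $299.41 ÷ $154.61 = $624,537.

$624,537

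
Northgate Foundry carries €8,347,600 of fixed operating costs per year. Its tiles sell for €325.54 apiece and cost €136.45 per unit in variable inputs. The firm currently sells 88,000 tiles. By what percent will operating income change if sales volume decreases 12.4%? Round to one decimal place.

-24.9%

Contribution at this volume is 88,000 × €189.09 = €16,639,920.00.
Operating income = contribution − fixed costs = €16,639,920.00 − €8,347,600 = €8,292,320.00.
DOL = contribution ÷ EBIT = €16,639,920.00 ÷ €8,292,320.00 = 2.0067.
%ΔEBIT = DOL × %ΔSales = 2.0067 × -12.4% = -24.9%.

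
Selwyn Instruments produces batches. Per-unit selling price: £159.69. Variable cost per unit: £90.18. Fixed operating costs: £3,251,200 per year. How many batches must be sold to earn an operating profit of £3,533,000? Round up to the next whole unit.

Contribution margin per unit = £159.69 − £90.18 = £69.51.
Units = (FC + target) / CM = (£3,251,200 + £3,533,000) / £69.51 = 97,600.35, so 97,601 batches.

97,601 batches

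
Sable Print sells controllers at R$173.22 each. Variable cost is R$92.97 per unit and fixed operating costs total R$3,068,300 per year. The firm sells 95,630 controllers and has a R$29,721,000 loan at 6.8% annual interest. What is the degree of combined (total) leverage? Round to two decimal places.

2.97

At 95,630 units, contribution = 95,630 × R$80.25 = R$7,674,307.50.
Operating income = contribution − fixed costs = R$7,674,307.50 − R$3,068,300 = R$4,606,007.50. Interest = R$2,021,028.00.
DOL = R$7,674,307.50 ÷ R$4,606,007.50 = 1.6662; DFL = R$4,606,007.50 ÷ R$2,584,979.50 = 1.7818.
Combined leverage = 1.6662 × 1.7818 = 2.9688.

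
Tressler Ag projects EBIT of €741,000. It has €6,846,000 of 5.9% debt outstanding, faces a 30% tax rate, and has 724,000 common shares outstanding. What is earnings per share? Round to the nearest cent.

Interest = €403,914.00, so EBT = €741,000 − €403,914.00 = €337,086.00.
After tax at 30%: net income = €337,086.00 × 0.70 = €235,960.20.
EPS = €235,960.20 ÷ 724,000 = €0.33.

€0.33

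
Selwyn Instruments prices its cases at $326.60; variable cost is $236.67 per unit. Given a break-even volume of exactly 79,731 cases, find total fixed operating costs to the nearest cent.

$7,170,208.83

Contribution margin per unit = $326.60 − $236.67 = $89.93.
Since BE = FC / CM, FC = 79,731 × $89.93 = $7,170,208.83.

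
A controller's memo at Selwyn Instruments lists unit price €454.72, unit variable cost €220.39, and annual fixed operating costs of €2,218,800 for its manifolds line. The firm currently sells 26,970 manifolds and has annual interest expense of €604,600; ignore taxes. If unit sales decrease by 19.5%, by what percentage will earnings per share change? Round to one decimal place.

At 26,970 units, contribution = 26,970 × €234.33 = €6,319,880.10.
Operating income = contribution − fixed costs = €6,319,880.10 − €2,218,800 = €4,101,080.10.
After interest of €604,600.00, pre-tax earnings = €3,496,480.10.
DCL = total CM / (EBIT − I) = €6,319,880.10 / €3,496,480.10 = 1.8075.
EPS therefore changes by 1.8075 × (-19.5%) = -35.2%.

-35.2%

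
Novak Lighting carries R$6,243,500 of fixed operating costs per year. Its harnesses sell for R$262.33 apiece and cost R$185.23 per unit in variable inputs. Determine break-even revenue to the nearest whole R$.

R$21,243,286

Contribution margin per unit = R$262.33 − R$185.23 = R$77.10, a CM ratio of R$77.10 ÷ R$262.33 = 0.2939.
Break-even revenue = fixed costs × price ÷ CM = R$6,243,500 × R$262.33 ÷ R$77.10 = R$21,243,286.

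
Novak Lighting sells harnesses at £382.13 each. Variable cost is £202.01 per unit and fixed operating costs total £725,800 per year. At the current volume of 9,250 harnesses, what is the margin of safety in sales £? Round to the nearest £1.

Each unit contributes £382.13 − £202.01 = £180.12. Break-even units = £725,800 ÷ £180.12 = 4,029.54; break-even revenue = 4,029.54 × £382.13 = £1,539,806.54.
Actual sales revenue = 9,250 × £382.13 = £3,534,702.50.
Margin of safety = £3,534,702.50 − £1,539,806.54 = £1,994,896.

£1,994,896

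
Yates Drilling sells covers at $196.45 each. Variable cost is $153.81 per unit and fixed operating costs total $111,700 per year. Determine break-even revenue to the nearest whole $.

CM per unit = $196.45 − $153.81 = $42.64; CM ratio = $42.64 / $196.45 = 0.2171.
Break-even revenue = fixed costs × price ÷ CM = $111,700 × $196.45 ÷ $42.64 = $514,622.

$514,622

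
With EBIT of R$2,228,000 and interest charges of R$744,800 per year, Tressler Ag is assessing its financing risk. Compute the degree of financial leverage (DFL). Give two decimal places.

1.50

Annual interest charges come to R$744,800.00.
Degree of financial leverage = EBIT / (EBIT − interest) = R$2,228,000 / R$1,483,200.00 = 1.5022.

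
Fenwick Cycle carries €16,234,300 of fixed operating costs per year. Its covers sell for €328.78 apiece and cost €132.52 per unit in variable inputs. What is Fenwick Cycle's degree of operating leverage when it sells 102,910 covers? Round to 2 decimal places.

Contribution at this volume is 102,910 × €196.26 = €20,197,116.60.
Operating income = contribution − fixed costs = €20,197,116.60 − €16,234,300 = €3,962,816.60.
So DOL = total CM / EBIT = €20,197,116.60 / €3,962,816.60 = 5.0967.

5.10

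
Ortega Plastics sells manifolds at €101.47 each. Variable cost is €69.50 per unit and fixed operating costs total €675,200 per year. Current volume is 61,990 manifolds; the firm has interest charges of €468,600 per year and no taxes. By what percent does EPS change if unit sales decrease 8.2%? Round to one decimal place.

-19.4%

At 61,990 units, contribution = 61,990 × €31.97 = €1,981,820.30.
Operating income = contribution − fixed costs = €1,981,820.30 − €675,200 = €1,306,620.30.
Interest = €468,600.00, so EBIT − I = €838,020.30.
Degree of combined leverage = contribution ÷ (EBIT − I) = €1,981,820.30 ÷ €838,020.30 = 2.3649.
%ΔEPS = DCL × %ΔSales = 2.3649 × -8.2% = -19.4%.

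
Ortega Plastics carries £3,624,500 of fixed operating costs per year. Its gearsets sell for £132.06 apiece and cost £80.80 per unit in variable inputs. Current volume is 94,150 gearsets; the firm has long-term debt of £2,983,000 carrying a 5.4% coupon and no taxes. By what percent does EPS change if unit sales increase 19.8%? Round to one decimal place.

Total contribution margin = 94,150 × £51.26 = £4,826,129.00.
Operating income = contribution − fixed costs = £4,826,129.00 − £3,624,500 = £1,201,629.00.
Interest = £161,082.00, so EBIT − I = £1,040,547.00.
DCL = total CM / (EBIT − I) = £4,826,129.00 / £1,040,547.00 = 4.6381.
%ΔEPS = DCL × %ΔSales = 4.6381 × +19.8% = +91.8%.

+91.8%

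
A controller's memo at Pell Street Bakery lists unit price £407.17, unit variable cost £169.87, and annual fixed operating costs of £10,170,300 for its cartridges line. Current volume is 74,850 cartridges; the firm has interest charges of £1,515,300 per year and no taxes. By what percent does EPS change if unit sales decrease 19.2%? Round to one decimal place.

Total contribution margin = 74,850 × £237.30 = £17,761,905.00.
Subtracting fixed costs: EBIT = £17,761,905.00 − £10,170,300 = £7,591,605.00.
After interest of £1,515,300.00, pre-tax earnings = £6,076,305.00.
Degree of combined leverage = contribution ÷ (EBIT − I) = £17,761,905.00 ÷ £6,076,305.00 = 2.9231.
EPS therefore changes by 2.9231 × (-19.2%) = -56.1%.

-56.1%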